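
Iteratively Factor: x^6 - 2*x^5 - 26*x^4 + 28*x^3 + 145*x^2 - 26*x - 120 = (x + 2)*(x^5 - 4*x^4 - 18*x^3 + 64*x^2 + 17*x - 60) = (x - 3)*(x + 2)*(x^4 - x^3 - 21*x^2 + x + 20) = (x - 5)*(x - 3)*(x + 2)*(x^3 + 4*x^2 - x - 4) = (x - 5)*(x - 3)*(x + 2)*(x + 4)*(x^2 - 1) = (x - 5)*(x - 3)*(x + 1)*(x + 2)*(x + 4)*(x - 1)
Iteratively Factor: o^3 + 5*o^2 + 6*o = (o + 3)*(o^2 + 2*o) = o*(o + 3)*(o + 2)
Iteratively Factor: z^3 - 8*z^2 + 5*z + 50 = (z - 5)*(z^2 - 3*z - 10) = (z - 5)^2*(z + 2)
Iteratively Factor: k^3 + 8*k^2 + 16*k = (k)*(k^2 + 8*k + 16) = k*(k + 4)*(k + 4)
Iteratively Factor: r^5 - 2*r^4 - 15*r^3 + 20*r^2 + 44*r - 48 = (r + 2)*(r^4 - 4*r^3 - 7*r^2 + 34*r - 24) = (r - 4)*(r + 2)*(r^3 - 7*r + 6) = (r - 4)*(r - 2)*(r + 2)*(r^2 + 2*r - 3) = (r - 4)*(r - 2)*(r - 1)*(r + 2)*(r + 3)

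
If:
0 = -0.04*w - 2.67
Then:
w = -66.75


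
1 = 1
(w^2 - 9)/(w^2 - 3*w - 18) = (w - 3)/(w - 6)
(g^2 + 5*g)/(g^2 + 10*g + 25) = g/(g + 5)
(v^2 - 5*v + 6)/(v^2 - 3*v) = (v - 2)/v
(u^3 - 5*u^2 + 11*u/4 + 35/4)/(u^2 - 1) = (u^2 - 6*u + 35/4)/(u - 1)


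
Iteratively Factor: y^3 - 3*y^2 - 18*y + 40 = (y + 4)*(y^2 - 7*y + 10) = (y - 5)*(y + 4)*(y - 2)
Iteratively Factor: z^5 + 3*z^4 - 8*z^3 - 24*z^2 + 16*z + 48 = (z - 2)*(z^4 + 5*z^3 + 2*z^2 - 20*z - 24) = (z - 2)*(z + 2)*(z^3 + 3*z^2 - 4*z - 12) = (z - 2)*(z + 2)^2*(z^2 + z - 6) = (z - 2)^2*(z + 2)^2*(z + 3)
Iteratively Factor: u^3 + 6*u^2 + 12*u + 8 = (u + 2)*(u^2 + 4*u + 4) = (u + 2)^2*(u + 2)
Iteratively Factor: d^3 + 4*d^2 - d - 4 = (d + 1)*(d^2 + 3*d - 4) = (d + 1)*(d + 4)*(d - 1)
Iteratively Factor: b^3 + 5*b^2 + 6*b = (b + 3)*(b^2 + 2*b) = (b + 2)*(b + 3)*(b)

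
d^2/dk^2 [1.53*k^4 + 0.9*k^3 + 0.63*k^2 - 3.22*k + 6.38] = 18.36*k^2 + 5.4*k + 1.26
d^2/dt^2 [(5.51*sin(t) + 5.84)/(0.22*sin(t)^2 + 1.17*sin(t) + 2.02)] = (-0.266684*sin(t)^5 + 0.287650000000003*sin(t)^4 + 10.715584*sin(t)^3 + 17.105078*sin(t)^2 - 14.353316*sin(t) - 15.246508)/(0.22*sin(t)^2 + 1.17*sin(t) + 2.02)^3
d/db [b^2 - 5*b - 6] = 2*b - 5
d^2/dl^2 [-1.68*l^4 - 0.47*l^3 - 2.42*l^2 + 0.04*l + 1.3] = -20.16*l^2 - 2.82*l - 4.84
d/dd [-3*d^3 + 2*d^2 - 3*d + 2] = -9*d^2 + 4*d - 3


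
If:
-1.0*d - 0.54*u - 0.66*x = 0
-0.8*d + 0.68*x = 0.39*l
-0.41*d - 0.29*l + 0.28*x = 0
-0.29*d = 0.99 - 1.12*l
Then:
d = -1.00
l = 0.62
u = 2.86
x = -0.82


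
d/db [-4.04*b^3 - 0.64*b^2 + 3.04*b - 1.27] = -12.12*b^2 - 1.28*b + 3.04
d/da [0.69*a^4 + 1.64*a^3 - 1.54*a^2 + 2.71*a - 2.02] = 2.76*a^3 + 4.92*a^2 - 3.08*a + 2.71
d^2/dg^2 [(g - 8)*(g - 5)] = 2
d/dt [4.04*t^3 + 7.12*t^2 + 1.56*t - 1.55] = 12.12*t^2 + 14.24*t + 1.56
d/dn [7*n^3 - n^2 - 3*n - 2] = 21*n^2 - 2*n - 3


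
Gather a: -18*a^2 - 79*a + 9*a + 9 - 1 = -18*a^2 - 70*a + 8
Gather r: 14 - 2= 12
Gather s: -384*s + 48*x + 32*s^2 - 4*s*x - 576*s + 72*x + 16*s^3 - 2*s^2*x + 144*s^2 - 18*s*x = 16*s^3 + s^2*(176 - 2*x) + s*(-22*x - 960) + 120*x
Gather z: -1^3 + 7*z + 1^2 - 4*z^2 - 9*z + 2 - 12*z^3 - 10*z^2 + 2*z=-12*z^3 - 14*z^2 + 2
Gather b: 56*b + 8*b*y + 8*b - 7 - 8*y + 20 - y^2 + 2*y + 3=b*(8*y + 64) - y^2 - 6*y + 16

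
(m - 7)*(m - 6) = m^2 - 13*m + 42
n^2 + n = n*(n + 1)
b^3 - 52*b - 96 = (b - 8)*(b + 2)*(b + 6)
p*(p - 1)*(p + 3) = p^3 + 2*p^2 - 3*p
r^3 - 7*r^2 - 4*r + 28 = (r - 7)*(r - 2)*(r + 2)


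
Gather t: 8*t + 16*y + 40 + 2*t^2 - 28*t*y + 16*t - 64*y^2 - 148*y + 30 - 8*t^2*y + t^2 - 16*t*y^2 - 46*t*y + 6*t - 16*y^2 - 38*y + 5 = t^2*(3 - 8*y) + t*(-16*y^2 - 74*y + 30) - 80*y^2 - 170*y + 75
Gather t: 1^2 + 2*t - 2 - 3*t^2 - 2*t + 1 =-3*t^2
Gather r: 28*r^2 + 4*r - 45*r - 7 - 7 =28*r^2 - 41*r - 14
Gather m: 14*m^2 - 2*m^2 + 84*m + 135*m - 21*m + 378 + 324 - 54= 12*m^2 + 198*m + 648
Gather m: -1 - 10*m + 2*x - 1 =-10*m + 2*x - 2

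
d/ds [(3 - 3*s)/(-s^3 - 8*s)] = 3*(-2*s^3 + 3*s^2 + 8)/(s^2*(s^4 + 16*s^2 + 64))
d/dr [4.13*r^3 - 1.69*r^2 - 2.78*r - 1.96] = 12.39*r^2 - 3.38*r - 2.78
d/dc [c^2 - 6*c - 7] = 2*c - 6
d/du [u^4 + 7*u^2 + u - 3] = 4*u^3 + 14*u + 1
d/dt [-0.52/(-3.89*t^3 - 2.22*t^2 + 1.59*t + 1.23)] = (-6.0684*t^2 - 2.3088*t + 0.8268)/(3.89*t^3 + 2.22*t^2 - 1.59*t - 1.23)^2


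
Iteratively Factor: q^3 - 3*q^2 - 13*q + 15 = (q - 1)*(q^2 - 2*q - 15) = (q - 1)*(q + 3)*(q - 5)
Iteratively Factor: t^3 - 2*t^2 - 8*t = (t - 4)*(t^2 + 2*t) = t*(t - 4)*(t + 2)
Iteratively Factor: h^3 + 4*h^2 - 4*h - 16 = (h + 2)*(h^2 + 2*h - 8) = (h + 2)*(h + 4)*(h - 2)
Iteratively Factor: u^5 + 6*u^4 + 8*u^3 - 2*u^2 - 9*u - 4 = (u + 1)*(u^4 + 5*u^3 + 3*u^2 - 5*u - 4) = (u - 1)*(u + 1)*(u^3 + 6*u^2 + 9*u + 4) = (u - 1)*(u + 1)*(u + 4)*(u^2 + 2*u + 1) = (u - 1)*(u + 1)^2*(u + 4)*(u + 1)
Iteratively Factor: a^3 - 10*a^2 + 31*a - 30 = (a - 3)*(a^2 - 7*a + 10) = (a - 5)*(a - 3)*(a - 2)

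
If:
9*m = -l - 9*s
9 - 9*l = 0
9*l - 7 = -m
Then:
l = 1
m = -2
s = 17/9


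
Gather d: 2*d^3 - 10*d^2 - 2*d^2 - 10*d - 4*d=2*d^3 - 12*d^2 - 14*d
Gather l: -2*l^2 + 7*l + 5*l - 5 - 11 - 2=-2*l^2 + 12*l - 18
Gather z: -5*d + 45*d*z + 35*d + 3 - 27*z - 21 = 30*d + z*(45*d - 27) - 18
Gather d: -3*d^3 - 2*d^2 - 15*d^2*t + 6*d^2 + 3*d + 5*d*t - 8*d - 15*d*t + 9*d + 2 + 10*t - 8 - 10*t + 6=-3*d^3 + d^2*(4 - 15*t) + d*(4 - 10*t)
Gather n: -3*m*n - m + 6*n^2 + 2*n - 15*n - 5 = -m + 6*n^2 + n*(-3*m - 13) - 5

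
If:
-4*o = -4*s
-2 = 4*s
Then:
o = -1/2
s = -1/2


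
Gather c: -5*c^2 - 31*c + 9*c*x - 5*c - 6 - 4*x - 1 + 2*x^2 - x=-5*c^2 + c*(9*x - 36) + 2*x^2 - 5*x - 7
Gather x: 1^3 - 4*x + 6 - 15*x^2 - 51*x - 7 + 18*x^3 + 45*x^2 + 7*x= 18*x^3 + 30*x^2 - 48*x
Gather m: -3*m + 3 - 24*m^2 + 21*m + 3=-24*m^2 + 18*m + 6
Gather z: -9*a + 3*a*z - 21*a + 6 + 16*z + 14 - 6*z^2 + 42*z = -30*a - 6*z^2 + z*(3*a + 58) + 20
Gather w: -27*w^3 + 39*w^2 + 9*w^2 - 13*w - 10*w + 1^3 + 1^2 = -27*w^3 + 48*w^2 - 23*w + 2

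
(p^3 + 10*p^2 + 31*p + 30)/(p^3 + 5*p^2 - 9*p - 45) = (p + 2)/(p - 3)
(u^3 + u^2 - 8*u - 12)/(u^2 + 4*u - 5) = (u^3 + u^2 - 8*u - 12)/(u^2 + 4*u - 5)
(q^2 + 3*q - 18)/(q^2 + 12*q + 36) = (q - 3)/(q + 6)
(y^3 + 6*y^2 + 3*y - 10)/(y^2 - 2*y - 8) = (y^2 + 4*y - 5)/(y - 4)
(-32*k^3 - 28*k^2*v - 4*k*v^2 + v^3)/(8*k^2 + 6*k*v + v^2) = (-16*k^2 - 6*k*v + v^2)/(4*k + v)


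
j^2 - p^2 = (j - p)*(j + p)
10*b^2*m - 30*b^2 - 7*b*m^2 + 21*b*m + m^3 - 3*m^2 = (-5*b + m)*(-2*b + m)*(m - 3)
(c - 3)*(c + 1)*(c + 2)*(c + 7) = c^4 + 7*c^3 - 7*c^2 - 55*c - 42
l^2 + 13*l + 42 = (l + 6)*(l + 7)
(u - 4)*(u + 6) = u^2 + 2*u - 24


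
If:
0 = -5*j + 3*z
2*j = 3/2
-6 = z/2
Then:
No Solution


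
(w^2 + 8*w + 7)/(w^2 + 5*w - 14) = (w + 1)/(w - 2)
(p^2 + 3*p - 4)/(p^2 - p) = (p + 4)/p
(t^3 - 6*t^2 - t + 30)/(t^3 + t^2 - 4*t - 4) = (t^2 - 8*t + 15)/(t^2 - t - 2)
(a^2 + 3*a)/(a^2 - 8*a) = (a + 3)/(a - 8)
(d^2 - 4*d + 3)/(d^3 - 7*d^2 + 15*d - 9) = 1/(d - 3)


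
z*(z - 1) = z^2 - z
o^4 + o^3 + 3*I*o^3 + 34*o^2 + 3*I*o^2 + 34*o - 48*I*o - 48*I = (o + 1)*(o - 3*I)*(o - 2*I)*(o + 8*I)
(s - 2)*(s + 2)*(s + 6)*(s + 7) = s^4 + 13*s^3 + 38*s^2 - 52*s - 168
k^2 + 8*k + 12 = (k + 2)*(k + 6)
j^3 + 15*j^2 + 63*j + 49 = (j + 1)*(j + 7)^2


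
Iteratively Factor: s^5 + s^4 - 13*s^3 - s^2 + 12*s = (s + 4)*(s^4 - 3*s^3 - s^2 + 3*s) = (s - 3)*(s + 4)*(s^3 - s) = (s - 3)*(s + 1)*(s + 4)*(s^2 - s) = s*(s - 3)*(s + 1)*(s + 4)*(s - 1)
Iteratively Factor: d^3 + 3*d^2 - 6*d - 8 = (d + 1)*(d^2 + 2*d - 8) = (d + 1)*(d + 4)*(d - 2)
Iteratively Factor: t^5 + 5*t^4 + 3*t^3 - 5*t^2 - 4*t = (t + 4)*(t^4 + t^3 - t^2 - t) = (t - 1)*(t + 4)*(t^3 + 2*t^2 + t) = (t - 1)*(t + 1)*(t + 4)*(t^2 + t) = (t - 1)*(t + 1)^2*(t + 4)*(t)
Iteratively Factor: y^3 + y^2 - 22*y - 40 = (y + 4)*(y^2 - 3*y - 10) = (y - 5)*(y + 4)*(y + 2)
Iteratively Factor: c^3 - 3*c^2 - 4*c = (c + 1)*(c^2 - 4*c) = (c - 4)*(c + 1)*(c)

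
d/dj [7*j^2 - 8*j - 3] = 14*j - 8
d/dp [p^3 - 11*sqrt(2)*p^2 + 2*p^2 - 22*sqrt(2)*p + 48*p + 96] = 3*p^2 - 22*sqrt(2)*p + 4*p - 22*sqrt(2) + 48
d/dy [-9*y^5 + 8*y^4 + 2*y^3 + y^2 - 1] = y*(-45*y^3 + 32*y^2 + 6*y + 2)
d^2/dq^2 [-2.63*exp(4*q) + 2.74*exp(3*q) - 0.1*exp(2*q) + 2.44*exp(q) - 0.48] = (-42.08*exp(3*q) + 24.66*exp(2*q) - 0.4*exp(q) + 2.44)*exp(q)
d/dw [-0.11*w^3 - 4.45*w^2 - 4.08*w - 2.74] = -0.33*w^2 - 8.9*w - 4.08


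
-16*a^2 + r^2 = (-4*a + r)*(4*a + r)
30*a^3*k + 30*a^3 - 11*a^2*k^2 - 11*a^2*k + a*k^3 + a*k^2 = (-6*a + k)*(-5*a + k)*(a*k + a)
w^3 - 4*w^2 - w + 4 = (w - 4)*(w - 1)*(w + 1)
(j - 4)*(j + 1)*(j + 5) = j^3 + 2*j^2 - 19*j - 20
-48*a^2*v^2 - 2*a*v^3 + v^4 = v^2*(-8*a + v)*(6*a + v)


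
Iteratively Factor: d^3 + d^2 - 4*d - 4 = (d + 2)*(d^2 - d - 2) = (d + 1)*(d + 2)*(d - 2)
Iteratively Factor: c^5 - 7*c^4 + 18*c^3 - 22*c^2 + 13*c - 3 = (c - 1)*(c^4 - 6*c^3 + 12*c^2 - 10*c + 3) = (c - 1)^2*(c^3 - 5*c^2 + 7*c - 3) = (c - 3)*(c - 1)^2*(c^2 - 2*c + 1) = (c - 3)*(c - 1)^3*(c - 1)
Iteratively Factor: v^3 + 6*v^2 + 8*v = (v + 4)*(v^2 + 2*v) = (v + 2)*(v + 4)*(v)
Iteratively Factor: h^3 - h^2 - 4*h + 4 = (h - 1)*(h^2 - 4) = (h - 2)*(h - 1)*(h + 2)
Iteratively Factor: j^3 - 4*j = (j + 2)*(j^2 - 2*j) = (j - 2)*(j + 2)*(j)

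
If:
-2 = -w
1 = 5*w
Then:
No Solution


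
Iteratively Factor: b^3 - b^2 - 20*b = (b)*(b^2 - b - 20) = b*(b - 5)*(b + 4)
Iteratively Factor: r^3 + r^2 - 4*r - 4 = (r + 1)*(r^2 - 4) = (r - 2)*(r + 1)*(r + 2)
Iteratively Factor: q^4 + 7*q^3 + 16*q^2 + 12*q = (q + 2)*(q^3 + 5*q^2 + 6*q) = q*(q + 2)*(q^2 + 5*q + 6) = q*(q + 2)*(q + 3)*(q + 2)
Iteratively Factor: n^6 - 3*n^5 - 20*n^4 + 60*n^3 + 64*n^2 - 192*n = (n + 4)*(n^5 - 7*n^4 + 8*n^3 + 28*n^2 - 48*n) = (n - 3)*(n + 4)*(n^4 - 4*n^3 - 4*n^2 + 16*n) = n*(n - 3)*(n + 4)*(n^3 - 4*n^2 - 4*n + 16) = n*(n - 4)*(n - 3)*(n + 4)*(n^2 - 4) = n*(n - 4)*(n - 3)*(n + 2)*(n + 4)*(n - 2)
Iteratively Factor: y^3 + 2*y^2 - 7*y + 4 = (y - 1)*(y^2 + 3*y - 4) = (y - 1)^2*(y + 4)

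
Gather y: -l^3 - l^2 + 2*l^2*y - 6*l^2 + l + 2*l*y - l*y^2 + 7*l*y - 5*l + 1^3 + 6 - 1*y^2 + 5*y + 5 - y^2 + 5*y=-l^3 - 7*l^2 - 4*l + y^2*(-l - 2) + y*(2*l^2 + 9*l + 10) + 12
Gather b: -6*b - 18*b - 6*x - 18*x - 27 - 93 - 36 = -24*b - 24*x - 156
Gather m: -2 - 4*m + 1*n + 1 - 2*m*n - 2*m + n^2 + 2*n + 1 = m*(-2*n - 6) + n^2 + 3*n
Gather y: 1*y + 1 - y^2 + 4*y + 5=-y^2 + 5*y + 6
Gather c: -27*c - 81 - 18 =-27*c - 99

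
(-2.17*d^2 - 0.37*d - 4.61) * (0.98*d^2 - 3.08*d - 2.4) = -2.1266*d^4 + 6.321*d^3 + 1.8298*d^2 + 15.0868*d + 11.064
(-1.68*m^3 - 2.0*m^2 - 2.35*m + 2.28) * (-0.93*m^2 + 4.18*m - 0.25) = 1.5624*m^5 - 5.1624*m^4 - 5.7545*m^3 - 11.4434*m^2 + 10.1179*m - 0.57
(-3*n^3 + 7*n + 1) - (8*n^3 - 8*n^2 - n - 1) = -11*n^3 + 8*n^2 + 8*n + 2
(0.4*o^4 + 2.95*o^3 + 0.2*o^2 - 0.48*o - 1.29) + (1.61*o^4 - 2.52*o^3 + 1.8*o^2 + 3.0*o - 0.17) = 2.01*o^4 + 0.43*o^3 + 2.0*o^2 + 2.52*o - 1.46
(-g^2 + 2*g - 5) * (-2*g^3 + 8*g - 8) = 2*g^5 - 4*g^4 + 2*g^3 + 24*g^2 - 56*g + 40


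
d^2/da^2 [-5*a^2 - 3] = -10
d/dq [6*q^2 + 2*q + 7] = 12*q + 2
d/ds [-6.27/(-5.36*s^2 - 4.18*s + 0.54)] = (-67.2144*s - 26.2086)/(5.36*s^2 + 4.18*s - 0.54)^2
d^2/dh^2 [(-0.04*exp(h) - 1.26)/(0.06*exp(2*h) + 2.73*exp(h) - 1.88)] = (-0.000144*exp(4*h) - 0.011592*exp(3*h) - 0.646236*exp(2*h) - 10.164462*exp(h) - 6.6082)*exp(h)/(0.000216*exp(6*h) + 0.029484*exp(5*h) + 1.321218*exp(4*h) + 18.498753*exp(3*h) - 41.398164*exp(2*h) + 28.946736*exp(h) - 6.644672)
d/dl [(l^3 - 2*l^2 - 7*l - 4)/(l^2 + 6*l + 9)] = (l^3 + 9*l^2 - 5*l - 13)/(l^3 + 9*l^2 + 27*l + 27)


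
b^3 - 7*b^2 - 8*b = b*(b - 8)*(b + 1)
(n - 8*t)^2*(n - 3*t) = n^3 - 19*n^2*t + 112*n*t^2 - 192*t^3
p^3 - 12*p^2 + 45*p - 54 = (p - 6)*(p - 3)^2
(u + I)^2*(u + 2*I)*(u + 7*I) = u^4 + 11*I*u^3 - 33*u^2 - 37*I*u + 14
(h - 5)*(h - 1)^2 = h^3 - 7*h^2 + 11*h - 5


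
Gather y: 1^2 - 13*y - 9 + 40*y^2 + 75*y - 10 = 40*y^2 + 62*y - 18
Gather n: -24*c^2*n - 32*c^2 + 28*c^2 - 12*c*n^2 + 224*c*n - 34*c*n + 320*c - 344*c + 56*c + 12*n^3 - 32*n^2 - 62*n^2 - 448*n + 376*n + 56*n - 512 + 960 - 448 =-4*c^2 + 32*c + 12*n^3 + n^2*(-12*c - 94) + n*(-24*c^2 + 190*c - 16)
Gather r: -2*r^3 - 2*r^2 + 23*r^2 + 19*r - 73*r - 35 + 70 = -2*r^3 + 21*r^2 - 54*r + 35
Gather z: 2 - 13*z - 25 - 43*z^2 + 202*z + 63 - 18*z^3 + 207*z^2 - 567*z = -18*z^3 + 164*z^2 - 378*z + 40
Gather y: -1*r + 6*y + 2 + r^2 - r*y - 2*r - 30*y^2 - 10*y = r^2 - 3*r - 30*y^2 + y*(-r - 4) + 2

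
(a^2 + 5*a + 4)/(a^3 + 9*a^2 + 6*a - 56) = (a + 1)/(a^2 + 5*a - 14)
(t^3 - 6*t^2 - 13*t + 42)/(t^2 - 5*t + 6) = (t^2 - 4*t - 21)/(t - 3)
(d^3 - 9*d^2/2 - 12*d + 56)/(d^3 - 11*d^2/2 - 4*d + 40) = (2*d + 7)/(2*d + 5)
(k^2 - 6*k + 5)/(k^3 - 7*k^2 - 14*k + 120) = (k - 1)/(k^2 - 2*k - 24)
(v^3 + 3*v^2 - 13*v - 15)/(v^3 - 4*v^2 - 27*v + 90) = (v + 1)/(v - 6)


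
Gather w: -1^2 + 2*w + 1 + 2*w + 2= 4*w + 2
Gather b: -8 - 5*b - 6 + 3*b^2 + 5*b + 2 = 3*b^2 - 12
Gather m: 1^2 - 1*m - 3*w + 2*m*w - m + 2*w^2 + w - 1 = m*(2*w - 2) + 2*w^2 - 2*w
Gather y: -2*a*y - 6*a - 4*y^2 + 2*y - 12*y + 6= -6*a - 4*y^2 + y*(-2*a - 10) + 6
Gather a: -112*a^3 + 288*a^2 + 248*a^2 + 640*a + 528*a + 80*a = -112*a^3 + 536*a^2 + 1248*a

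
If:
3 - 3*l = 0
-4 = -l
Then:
No Solution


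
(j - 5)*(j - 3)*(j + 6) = j^3 - 2*j^2 - 33*j + 90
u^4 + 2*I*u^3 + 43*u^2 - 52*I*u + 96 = (u - 4*I)*(u - 3*I)*(u + I)*(u + 8*I)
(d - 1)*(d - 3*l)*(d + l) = d^3 - 2*d^2*l - d^2 - 3*d*l^2 + 2*d*l + 3*l^2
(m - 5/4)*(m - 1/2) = m^2 - 7*m/4 + 5/8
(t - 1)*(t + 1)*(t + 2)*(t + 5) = t^4 + 7*t^3 + 9*t^2 - 7*t - 10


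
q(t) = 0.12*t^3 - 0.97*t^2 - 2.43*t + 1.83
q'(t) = 0.36*t^2 - 1.94*t - 2.43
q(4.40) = -17.42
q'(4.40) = -4.00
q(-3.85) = -10.04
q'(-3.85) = 10.38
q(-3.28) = -4.87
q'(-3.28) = 7.81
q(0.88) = -0.98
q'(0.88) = -3.86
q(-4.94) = -24.30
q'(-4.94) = 15.94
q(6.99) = -21.57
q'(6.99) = 1.60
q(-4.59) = -19.06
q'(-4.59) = 14.06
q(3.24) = -12.14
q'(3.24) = -4.94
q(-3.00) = -2.85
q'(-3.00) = 6.63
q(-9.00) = -142.35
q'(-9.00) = 44.19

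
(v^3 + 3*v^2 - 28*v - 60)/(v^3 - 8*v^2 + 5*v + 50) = (v + 6)/(v - 5)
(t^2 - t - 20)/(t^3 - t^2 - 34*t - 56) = (t - 5)/(t^2 - 5*t - 14)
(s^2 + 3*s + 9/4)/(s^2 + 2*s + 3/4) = (2*s + 3)/(2*s + 1)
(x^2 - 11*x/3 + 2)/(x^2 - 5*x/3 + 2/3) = (x - 3)/(x - 1)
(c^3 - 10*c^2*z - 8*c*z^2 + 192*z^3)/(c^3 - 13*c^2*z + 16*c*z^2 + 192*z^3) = (-c^2 + 2*c*z + 24*z^2)/(-c^2 + 5*c*z + 24*z^2)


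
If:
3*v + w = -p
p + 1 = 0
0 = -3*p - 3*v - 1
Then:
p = -1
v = 2/3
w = -1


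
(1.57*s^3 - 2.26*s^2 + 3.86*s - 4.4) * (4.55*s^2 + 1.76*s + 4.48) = 7.1435*s^5 - 7.5198*s^4 + 20.619*s^3 - 23.3512*s^2 + 9.5488*s - 19.712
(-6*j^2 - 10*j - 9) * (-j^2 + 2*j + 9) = 6*j^4 - 2*j^3 - 65*j^2 - 108*j - 81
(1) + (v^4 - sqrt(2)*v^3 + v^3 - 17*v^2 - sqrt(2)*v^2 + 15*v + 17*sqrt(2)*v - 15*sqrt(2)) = v^4 - sqrt(2)*v^3 + v^3 - 17*v^2 - sqrt(2)*v^2 + 15*v + 17*sqrt(2)*v - 15*sqrt(2) + 1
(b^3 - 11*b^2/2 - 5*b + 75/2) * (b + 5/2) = b^4 - 3*b^3 - 75*b^2/4 + 25*b + 375/4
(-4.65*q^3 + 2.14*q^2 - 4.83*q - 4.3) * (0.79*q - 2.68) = -3.6735*q^4 + 14.1526*q^3 - 9.5509*q^2 + 9.5474*q + 11.524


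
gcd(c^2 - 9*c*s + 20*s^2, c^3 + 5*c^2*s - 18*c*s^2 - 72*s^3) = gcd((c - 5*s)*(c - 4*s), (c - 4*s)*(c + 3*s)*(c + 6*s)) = -c + 4*s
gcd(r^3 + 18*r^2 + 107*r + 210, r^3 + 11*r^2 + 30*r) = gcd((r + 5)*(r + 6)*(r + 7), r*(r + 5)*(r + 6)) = r^2 + 11*r + 30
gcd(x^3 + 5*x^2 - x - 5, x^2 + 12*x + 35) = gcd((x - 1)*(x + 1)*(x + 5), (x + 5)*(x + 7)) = x + 5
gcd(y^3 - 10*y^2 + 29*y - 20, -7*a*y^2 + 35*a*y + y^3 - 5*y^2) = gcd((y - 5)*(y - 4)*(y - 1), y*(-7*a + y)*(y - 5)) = y - 5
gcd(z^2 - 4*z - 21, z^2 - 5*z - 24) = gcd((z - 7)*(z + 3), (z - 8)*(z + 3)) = z + 3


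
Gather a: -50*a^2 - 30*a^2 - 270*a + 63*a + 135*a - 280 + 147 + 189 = -80*a^2 - 72*a + 56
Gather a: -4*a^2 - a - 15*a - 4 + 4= -4*a^2 - 16*a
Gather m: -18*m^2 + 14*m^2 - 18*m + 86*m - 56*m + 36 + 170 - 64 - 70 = -4*m^2 + 12*m + 72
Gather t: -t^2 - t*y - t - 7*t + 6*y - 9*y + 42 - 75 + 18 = -t^2 + t*(-y - 8) - 3*y - 15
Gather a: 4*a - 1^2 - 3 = 4*a - 4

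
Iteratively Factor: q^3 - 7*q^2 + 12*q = (q - 4)*(q^2 - 3*q) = q*(q - 4)*(q - 3)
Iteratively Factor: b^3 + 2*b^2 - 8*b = (b)*(b^2 + 2*b - 8) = b*(b - 2)*(b + 4)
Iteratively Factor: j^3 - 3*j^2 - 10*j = (j - 5)*(j^2 + 2*j) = j*(j - 5)*(j + 2)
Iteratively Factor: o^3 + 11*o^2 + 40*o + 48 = (o + 4)*(o^2 + 7*o + 12) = (o + 4)^2*(o + 3)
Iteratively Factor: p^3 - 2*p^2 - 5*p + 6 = (p + 2)*(p^2 - 4*p + 3) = (p - 1)*(p + 2)*(p - 3)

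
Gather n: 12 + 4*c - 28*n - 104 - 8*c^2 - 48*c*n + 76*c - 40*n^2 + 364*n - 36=-8*c^2 + 80*c - 40*n^2 + n*(336 - 48*c) - 128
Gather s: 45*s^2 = 45*s^2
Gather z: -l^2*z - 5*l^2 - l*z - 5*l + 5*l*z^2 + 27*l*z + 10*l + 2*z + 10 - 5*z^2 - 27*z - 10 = -5*l^2 + 5*l + z^2*(5*l - 5) + z*(-l^2 + 26*l - 25)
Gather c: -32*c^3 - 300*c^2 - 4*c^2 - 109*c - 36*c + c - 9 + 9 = -32*c^3 - 304*c^2 - 144*c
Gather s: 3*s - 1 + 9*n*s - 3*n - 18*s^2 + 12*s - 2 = -3*n - 18*s^2 + s*(9*n + 15) - 3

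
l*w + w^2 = w*(l + w)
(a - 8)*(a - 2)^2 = a^3 - 12*a^2 + 36*a - 32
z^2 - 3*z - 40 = (z - 8)*(z + 5)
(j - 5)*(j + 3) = j^2 - 2*j - 15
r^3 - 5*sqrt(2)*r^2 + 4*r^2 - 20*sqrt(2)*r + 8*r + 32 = (r + 4)*(r - 4*sqrt(2))*(r - sqrt(2))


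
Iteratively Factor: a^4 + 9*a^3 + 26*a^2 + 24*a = (a + 2)*(a^3 + 7*a^2 + 12*a) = a*(a + 2)*(a^2 + 7*a + 12) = a*(a + 2)*(a + 4)*(a + 3)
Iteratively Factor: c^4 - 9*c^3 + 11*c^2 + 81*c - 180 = (c - 4)*(c^3 - 5*c^2 - 9*c + 45) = (c - 5)*(c - 4)*(c^2 - 9) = (c - 5)*(c - 4)*(c + 3)*(c - 3)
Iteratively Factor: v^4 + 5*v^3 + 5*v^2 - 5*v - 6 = (v + 1)*(v^3 + 4*v^2 + v - 6) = (v - 1)*(v + 1)*(v^2 + 5*v + 6) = (v - 1)*(v + 1)*(v + 2)*(v + 3)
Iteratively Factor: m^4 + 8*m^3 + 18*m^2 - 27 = (m + 3)*(m^3 + 5*m^2 + 3*m - 9) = (m + 3)^2*(m^2 + 2*m - 3) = (m - 1)*(m + 3)^2*(m + 3)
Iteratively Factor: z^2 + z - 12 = (z - 3)*(z + 4)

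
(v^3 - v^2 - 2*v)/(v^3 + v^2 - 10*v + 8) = v*(v + 1)/(v^2 + 3*v - 4)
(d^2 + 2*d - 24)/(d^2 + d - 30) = (d - 4)/(d - 5)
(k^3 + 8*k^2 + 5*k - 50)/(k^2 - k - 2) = (k^2 + 10*k + 25)/(k + 1)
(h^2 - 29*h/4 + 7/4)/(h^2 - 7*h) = (h - 1/4)/h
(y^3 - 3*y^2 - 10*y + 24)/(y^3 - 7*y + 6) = (y - 4)/(y - 1)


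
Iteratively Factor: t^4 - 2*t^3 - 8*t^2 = (t + 2)*(t^3 - 4*t^2) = t*(t + 2)*(t^2 - 4*t) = t*(t - 4)*(t + 2)*(t)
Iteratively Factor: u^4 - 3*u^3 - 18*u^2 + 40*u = (u - 2)*(u^3 - u^2 - 20*u) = (u - 2)*(u + 4)*(u^2 - 5*u) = (u - 5)*(u - 2)*(u + 4)*(u)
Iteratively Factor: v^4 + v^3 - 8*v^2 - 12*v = (v + 2)*(v^3 - v^2 - 6*v) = (v + 2)^2*(v^2 - 3*v) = (v - 3)*(v + 2)^2*(v)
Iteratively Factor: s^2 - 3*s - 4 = (s - 4)*(s + 1)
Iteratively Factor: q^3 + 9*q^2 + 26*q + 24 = (q + 2)*(q^2 + 7*q + 12) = (q + 2)*(q + 4)*(q + 3)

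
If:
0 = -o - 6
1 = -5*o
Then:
No Solution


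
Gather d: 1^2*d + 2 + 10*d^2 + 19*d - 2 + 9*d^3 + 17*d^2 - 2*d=9*d^3 + 27*d^2 + 18*d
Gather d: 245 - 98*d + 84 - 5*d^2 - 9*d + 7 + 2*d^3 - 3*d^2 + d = 2*d^3 - 8*d^2 - 106*d + 336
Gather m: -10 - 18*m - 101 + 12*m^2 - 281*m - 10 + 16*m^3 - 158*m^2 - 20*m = 16*m^3 - 146*m^2 - 319*m - 121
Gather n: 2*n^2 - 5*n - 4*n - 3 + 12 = 2*n^2 - 9*n + 9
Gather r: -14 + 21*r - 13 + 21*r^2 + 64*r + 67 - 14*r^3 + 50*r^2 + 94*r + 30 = -14*r^3 + 71*r^2 + 179*r + 70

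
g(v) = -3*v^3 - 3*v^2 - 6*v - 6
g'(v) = -9*v^2 - 6*v - 6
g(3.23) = -157.77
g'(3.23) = -119.28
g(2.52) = -88.18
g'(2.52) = -78.27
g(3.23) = -157.77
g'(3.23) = -119.28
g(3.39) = -177.69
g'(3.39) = -129.77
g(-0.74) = -1.99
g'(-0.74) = -6.49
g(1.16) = -21.68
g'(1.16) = -25.07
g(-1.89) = 14.88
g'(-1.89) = -26.81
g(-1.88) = 14.61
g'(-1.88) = -26.53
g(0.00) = -6.00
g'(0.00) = -6.00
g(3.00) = -132.00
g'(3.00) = -105.00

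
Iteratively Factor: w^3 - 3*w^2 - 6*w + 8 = (w - 1)*(w^2 - 2*w - 8) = (w - 4)*(w - 1)*(w + 2)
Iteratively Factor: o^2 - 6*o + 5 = (o - 1)*(o - 5)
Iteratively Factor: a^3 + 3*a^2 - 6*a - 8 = (a + 1)*(a^2 + 2*a - 8) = (a + 1)*(a + 4)*(a - 2)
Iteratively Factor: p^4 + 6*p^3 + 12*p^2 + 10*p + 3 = (p + 3)*(p^3 + 3*p^2 + 3*p + 1) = (p + 1)*(p + 3)*(p^2 + 2*p + 1) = (p + 1)^2*(p + 3)*(p + 1)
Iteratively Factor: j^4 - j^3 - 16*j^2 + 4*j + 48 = (j - 4)*(j^3 + 3*j^2 - 4*j - 12) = (j - 4)*(j + 2)*(j^2 + j - 6) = (j - 4)*(j - 2)*(j + 2)*(j + 3)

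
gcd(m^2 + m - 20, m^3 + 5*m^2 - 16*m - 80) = m^2 + m - 20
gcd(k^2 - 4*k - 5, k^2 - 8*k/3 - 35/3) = k - 5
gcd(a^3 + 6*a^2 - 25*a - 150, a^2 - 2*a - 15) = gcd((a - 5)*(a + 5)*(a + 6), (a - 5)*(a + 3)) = a - 5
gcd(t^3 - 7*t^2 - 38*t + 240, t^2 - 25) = t - 5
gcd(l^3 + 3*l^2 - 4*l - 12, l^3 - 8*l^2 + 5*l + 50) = l + 2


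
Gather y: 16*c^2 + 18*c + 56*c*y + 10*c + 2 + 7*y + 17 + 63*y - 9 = 16*c^2 + 28*c + y*(56*c + 70) + 10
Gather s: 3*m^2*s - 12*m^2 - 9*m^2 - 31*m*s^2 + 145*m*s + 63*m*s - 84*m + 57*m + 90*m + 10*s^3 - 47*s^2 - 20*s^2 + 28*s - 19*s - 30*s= -21*m^2 + 63*m + 10*s^3 + s^2*(-31*m - 67) + s*(3*m^2 + 208*m - 21)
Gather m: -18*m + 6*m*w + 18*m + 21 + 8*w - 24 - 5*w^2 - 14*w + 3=6*m*w - 5*w^2 - 6*w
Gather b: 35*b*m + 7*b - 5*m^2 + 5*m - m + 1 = b*(35*m + 7) - 5*m^2 + 4*m + 1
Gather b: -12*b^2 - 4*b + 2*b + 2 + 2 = -12*b^2 - 2*b + 4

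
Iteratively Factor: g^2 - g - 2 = (g + 1)*(g - 2)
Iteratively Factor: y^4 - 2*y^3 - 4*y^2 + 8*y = (y - 2)*(y^3 - 4*y) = (y - 2)*(y + 2)*(y^2 - 2*y) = (y - 2)^2*(y + 2)*(y)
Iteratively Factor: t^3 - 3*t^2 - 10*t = (t)*(t^2 - 3*t - 10) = t*(t - 5)*(t + 2)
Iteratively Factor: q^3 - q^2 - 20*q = (q + 4)*(q^2 - 5*q) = q*(q + 4)*(q - 5)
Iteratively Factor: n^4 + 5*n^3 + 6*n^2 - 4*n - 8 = (n - 1)*(n^3 + 6*n^2 + 12*n + 8) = (n - 1)*(n + 2)*(n^2 + 4*n + 4) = (n - 1)*(n + 2)^2*(n + 2)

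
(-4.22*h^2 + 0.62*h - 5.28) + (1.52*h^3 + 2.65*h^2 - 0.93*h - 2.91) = 1.52*h^3 - 1.57*h^2 - 0.31*h - 8.19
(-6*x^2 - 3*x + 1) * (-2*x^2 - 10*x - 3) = 12*x^4 + 66*x^3 + 46*x^2 - x - 3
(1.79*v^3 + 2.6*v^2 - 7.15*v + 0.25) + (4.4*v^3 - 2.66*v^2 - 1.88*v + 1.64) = 6.19*v^3 - 0.0600000000000001*v^2 - 9.03*v + 1.89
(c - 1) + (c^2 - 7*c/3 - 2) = c^2 - 4*c/3 - 3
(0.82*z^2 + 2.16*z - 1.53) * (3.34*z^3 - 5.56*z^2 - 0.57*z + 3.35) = 2.7388*z^5 + 2.6552*z^4 - 17.5872*z^3 + 10.0226*z^2 + 8.1081*z - 5.1255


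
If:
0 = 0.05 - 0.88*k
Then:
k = 0.06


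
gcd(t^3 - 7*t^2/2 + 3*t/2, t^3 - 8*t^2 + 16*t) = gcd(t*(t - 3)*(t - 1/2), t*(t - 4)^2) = t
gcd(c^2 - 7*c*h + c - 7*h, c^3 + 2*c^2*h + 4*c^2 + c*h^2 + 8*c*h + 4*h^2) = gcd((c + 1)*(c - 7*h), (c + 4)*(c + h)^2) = 1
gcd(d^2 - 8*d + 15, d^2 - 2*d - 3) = d - 3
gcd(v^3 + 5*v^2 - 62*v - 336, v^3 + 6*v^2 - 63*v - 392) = v^2 - v - 56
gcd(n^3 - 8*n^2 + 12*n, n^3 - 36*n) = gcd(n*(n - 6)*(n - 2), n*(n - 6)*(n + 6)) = n^2 - 6*n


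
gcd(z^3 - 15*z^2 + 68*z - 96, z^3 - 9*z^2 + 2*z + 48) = z^2 - 11*z + 24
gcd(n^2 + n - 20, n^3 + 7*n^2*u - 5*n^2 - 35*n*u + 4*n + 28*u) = n - 4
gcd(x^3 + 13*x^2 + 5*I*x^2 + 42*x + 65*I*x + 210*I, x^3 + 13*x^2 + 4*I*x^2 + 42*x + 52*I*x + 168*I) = x^2 + 13*x + 42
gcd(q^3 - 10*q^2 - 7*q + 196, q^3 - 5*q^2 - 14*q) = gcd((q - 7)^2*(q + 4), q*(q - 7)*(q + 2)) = q - 7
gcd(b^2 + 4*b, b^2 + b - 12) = b + 4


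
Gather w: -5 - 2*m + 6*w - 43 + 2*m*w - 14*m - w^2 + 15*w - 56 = -16*m - w^2 + w*(2*m + 21) - 104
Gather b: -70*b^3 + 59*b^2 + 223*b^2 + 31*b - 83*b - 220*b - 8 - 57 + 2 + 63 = -70*b^3 + 282*b^2 - 272*b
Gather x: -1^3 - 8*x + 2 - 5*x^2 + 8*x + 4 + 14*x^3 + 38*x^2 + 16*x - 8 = 14*x^3 + 33*x^2 + 16*x - 3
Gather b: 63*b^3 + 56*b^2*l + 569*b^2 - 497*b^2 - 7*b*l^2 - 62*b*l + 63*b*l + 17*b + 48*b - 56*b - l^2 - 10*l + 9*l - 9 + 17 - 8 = 63*b^3 + b^2*(56*l + 72) + b*(-7*l^2 + l + 9) - l^2 - l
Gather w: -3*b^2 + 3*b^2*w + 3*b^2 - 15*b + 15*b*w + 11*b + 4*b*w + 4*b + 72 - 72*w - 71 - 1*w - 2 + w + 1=w*(3*b^2 + 19*b - 72)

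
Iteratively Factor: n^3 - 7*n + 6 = (n - 2)*(n^2 + 2*n - 3) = (n - 2)*(n - 1)*(n + 3)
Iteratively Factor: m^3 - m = (m)*(m^2 - 1) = m*(m - 1)*(m + 1)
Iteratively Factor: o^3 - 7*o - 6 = (o + 1)*(o^2 - o - 6) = (o + 1)*(o + 2)*(o - 3)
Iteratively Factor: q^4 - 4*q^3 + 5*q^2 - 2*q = (q - 2)*(q^3 - 2*q^2 + q) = q*(q - 2)*(q^2 - 2*q + 1) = q*(q - 2)*(q - 1)*(q - 1)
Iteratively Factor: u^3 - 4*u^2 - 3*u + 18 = (u + 2)*(u^2 - 6*u + 9) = (u - 3)*(u + 2)*(u - 3)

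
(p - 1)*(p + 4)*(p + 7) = p^3 + 10*p^2 + 17*p - 28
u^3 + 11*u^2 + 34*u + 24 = (u + 1)*(u + 4)*(u + 6)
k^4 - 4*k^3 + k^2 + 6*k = k*(k - 3)*(k - 2)*(k + 1)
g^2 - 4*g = g*(g - 4)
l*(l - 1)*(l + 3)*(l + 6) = l^4 + 8*l^3 + 9*l^2 - 18*l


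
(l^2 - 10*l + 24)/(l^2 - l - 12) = (l - 6)/(l + 3)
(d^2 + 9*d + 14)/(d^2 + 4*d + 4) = (d + 7)/(d + 2)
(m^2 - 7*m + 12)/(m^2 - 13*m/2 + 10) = 2*(m - 3)/(2*m - 5)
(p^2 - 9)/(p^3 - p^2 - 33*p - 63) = (p - 3)/(p^2 - 4*p - 21)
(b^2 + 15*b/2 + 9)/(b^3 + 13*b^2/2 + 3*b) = (2*b + 3)/(b*(2*b + 1))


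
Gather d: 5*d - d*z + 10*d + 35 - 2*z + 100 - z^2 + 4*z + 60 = d*(15 - z) - z^2 + 2*z + 195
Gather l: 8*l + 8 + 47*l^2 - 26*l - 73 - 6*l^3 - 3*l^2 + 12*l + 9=-6*l^3 + 44*l^2 - 6*l - 56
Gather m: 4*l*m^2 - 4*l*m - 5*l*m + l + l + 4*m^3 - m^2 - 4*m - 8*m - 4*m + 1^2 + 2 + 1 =2*l + 4*m^3 + m^2*(4*l - 1) + m*(-9*l - 16) + 4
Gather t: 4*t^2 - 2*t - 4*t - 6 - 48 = 4*t^2 - 6*t - 54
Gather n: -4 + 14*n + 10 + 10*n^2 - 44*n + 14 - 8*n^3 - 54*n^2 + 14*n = -8*n^3 - 44*n^2 - 16*n + 20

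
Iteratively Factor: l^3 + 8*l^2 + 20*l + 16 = (l + 2)*(l^2 + 6*l + 8) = (l + 2)^2*(l + 4)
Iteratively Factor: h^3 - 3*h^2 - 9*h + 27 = (h + 3)*(h^2 - 6*h + 9) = (h - 3)*(h + 3)*(h - 3)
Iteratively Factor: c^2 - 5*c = (c)*(c - 5)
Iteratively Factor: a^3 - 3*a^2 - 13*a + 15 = (a + 3)*(a^2 - 6*a + 5) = (a - 5)*(a + 3)*(a - 1)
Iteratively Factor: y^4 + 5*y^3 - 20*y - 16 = (y + 2)*(y^3 + 3*y^2 - 6*y - 8) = (y + 2)*(y + 4)*(y^2 - y - 2) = (y + 1)*(y + 2)*(y + 4)*(y - 2)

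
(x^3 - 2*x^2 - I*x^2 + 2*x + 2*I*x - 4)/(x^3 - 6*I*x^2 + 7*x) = (x^2 - 2*x*(1 + I) + 4*I)/(x*(x - 7*I))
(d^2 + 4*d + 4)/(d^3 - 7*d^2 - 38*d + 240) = (d^2 + 4*d + 4)/(d^3 - 7*d^2 - 38*d + 240)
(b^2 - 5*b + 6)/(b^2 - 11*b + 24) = (b - 2)/(b - 8)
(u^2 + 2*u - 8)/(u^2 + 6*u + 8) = (u - 2)/(u + 2)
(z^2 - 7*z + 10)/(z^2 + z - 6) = (z - 5)/(z + 3)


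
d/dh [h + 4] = 1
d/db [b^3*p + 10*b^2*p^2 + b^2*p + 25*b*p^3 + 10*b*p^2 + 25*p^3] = p*(3*b^2 + 20*b*p + 2*b + 25*p^2 + 10*p)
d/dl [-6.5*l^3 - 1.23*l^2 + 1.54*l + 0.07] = -19.5*l^2 - 2.46*l + 1.54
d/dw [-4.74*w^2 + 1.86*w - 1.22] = 1.86 - 9.48*w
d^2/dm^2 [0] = 0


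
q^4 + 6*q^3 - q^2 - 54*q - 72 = (q - 3)*(q + 2)*(q + 3)*(q + 4)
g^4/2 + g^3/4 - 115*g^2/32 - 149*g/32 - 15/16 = (g/2 + 1)*(g - 3)*(g + 1/4)*(g + 5/4)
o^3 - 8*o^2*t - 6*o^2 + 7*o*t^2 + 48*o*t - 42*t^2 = (o - 6)*(o - 7*t)*(o - t)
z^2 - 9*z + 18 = (z - 6)*(z - 3)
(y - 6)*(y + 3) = y^2 - 3*y - 18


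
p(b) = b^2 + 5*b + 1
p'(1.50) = 8.00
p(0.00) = 1.00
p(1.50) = 10.75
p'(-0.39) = 4.22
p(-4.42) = -1.56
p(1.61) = 11.64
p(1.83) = 13.50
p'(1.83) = 8.66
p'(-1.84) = 1.32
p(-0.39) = -0.80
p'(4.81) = 14.62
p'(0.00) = 5.00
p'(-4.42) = -3.84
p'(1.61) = 8.22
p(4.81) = 48.19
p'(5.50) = 16.00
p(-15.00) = 151.00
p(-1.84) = -4.81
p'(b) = 2*b + 5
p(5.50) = 58.75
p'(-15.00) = -25.00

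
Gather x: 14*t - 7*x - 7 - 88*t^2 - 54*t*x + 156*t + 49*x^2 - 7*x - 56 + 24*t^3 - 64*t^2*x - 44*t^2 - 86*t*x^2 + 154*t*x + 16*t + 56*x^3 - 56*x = 24*t^3 - 132*t^2 + 186*t + 56*x^3 + x^2*(49 - 86*t) + x*(-64*t^2 + 100*t - 70) - 63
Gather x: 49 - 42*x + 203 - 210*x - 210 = 42 - 252*x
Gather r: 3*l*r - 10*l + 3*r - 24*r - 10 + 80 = -10*l + r*(3*l - 21) + 70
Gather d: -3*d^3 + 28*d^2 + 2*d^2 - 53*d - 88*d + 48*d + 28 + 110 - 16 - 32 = -3*d^3 + 30*d^2 - 93*d + 90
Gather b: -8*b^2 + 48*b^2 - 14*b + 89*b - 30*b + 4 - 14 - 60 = 40*b^2 + 45*b - 70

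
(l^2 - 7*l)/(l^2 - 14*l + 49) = l/(l - 7)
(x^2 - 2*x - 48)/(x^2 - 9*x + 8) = (x + 6)/(x - 1)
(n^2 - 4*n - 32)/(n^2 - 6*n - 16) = (n + 4)/(n + 2)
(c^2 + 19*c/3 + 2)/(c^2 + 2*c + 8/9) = 3*(3*c^2 + 19*c + 6)/(9*c^2 + 18*c + 8)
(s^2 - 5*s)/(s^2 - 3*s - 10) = s/(s + 2)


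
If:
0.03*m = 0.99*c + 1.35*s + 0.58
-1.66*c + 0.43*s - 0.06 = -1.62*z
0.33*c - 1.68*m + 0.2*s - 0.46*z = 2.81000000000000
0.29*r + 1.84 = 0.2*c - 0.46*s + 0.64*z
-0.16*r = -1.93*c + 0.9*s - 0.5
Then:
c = -0.94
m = -1.56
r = -9.54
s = 0.23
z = -0.99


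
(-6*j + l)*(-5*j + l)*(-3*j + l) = -90*j^3 + 63*j^2*l - 14*j*l^2 + l^3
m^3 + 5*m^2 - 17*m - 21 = (m - 3)*(m + 1)*(m + 7)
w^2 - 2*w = w*(w - 2)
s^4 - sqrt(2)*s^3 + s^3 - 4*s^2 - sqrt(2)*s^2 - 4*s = s*(s + 1)*(s - 2*sqrt(2))*(s + sqrt(2))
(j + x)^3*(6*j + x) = 6*j^4 + 19*j^3*x + 21*j^2*x^2 + 9*j*x^3 + x^4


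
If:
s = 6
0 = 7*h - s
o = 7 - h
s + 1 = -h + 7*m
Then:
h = 6/7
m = 55/49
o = 43/7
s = 6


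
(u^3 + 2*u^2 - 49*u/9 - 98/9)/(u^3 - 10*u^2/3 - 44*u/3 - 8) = (9*u^2 - 49)/(3*(3*u^2 - 16*u - 12))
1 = 1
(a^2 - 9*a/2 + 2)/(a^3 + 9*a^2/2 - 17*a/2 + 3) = (a - 4)/(a^2 + 5*a - 6)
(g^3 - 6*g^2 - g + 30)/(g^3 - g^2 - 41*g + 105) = (g + 2)/(g + 7)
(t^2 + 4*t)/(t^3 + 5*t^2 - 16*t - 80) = t/(t^2 + t - 20)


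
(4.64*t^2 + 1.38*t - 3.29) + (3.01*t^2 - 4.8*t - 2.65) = 7.65*t^2 - 3.42*t - 5.94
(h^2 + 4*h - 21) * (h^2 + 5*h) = h^4 + 9*h^3 - h^2 - 105*h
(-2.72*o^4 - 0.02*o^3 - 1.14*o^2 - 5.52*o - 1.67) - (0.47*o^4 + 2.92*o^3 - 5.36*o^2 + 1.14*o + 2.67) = -3.19*o^4 - 2.94*o^3 + 4.22*o^2 - 6.66*o - 4.34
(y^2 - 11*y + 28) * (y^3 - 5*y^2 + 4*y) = y^5 - 16*y^4 + 87*y^3 - 184*y^2 + 112*y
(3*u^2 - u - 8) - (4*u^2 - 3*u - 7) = -u^2 + 2*u - 1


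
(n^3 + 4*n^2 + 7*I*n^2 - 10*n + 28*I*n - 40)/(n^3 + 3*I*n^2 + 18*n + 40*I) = (n + 4)/(n - 4*I)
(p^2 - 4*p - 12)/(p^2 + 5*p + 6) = (p - 6)/(p + 3)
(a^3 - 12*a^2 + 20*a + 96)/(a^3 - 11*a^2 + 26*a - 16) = (a^2 - 4*a - 12)/(a^2 - 3*a + 2)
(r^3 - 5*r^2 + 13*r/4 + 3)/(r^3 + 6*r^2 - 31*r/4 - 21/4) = (r - 4)/(r + 7)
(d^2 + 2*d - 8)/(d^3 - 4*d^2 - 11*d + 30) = (d + 4)/(d^2 - 2*d - 15)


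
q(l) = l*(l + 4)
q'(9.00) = 22.00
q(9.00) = 117.00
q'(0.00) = 4.00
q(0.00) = 0.00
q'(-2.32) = -0.64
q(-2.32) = -3.90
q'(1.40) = 6.80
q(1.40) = 7.56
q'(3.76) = 11.52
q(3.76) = 29.18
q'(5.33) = 14.66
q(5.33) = 49.73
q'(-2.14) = -0.28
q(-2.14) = -3.98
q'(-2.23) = -0.46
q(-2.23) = -3.95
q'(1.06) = 6.12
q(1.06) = 5.36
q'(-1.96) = 0.08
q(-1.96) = -4.00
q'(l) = 2*l + 4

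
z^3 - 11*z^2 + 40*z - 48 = (z - 4)^2*(z - 3)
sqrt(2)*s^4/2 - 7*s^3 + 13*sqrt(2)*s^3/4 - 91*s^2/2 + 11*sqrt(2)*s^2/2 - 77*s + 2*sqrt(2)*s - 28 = (s + 1/2)*(s + 4)*(s - 7*sqrt(2))*(sqrt(2)*s/2 + sqrt(2))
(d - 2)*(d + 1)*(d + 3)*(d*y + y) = d^4*y + 3*d^3*y - 3*d^2*y - 11*d*y - 6*y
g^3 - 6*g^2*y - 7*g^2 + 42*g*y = g*(g - 7)*(g - 6*y)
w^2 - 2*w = w*(w - 2)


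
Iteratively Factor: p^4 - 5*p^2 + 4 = (p + 1)*(p^3 - p^2 - 4*p + 4) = (p - 1)*(p + 1)*(p^2 - 4) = (p - 1)*(p + 1)*(p + 2)*(p - 2)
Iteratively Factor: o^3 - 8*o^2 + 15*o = (o - 3)*(o^2 - 5*o) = o*(o - 3)*(o - 5)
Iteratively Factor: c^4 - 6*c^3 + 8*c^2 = (c)*(c^3 - 6*c^2 + 8*c) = c^2*(c^2 - 6*c + 8) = c^2*(c - 4)*(c - 2)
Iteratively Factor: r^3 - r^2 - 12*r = (r)*(r^2 - r - 12) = r*(r - 4)*(r + 3)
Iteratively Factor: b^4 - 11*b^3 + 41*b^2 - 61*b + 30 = (b - 3)*(b^3 - 8*b^2 + 17*b - 10) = (b - 5)*(b - 3)*(b^2 - 3*b + 2) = (b - 5)*(b - 3)*(b - 2)*(b - 1)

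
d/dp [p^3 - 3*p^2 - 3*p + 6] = 3*p^2 - 6*p - 3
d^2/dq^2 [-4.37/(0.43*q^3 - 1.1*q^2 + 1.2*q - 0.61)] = ((11.2746*q - 9.614)*(0.43*q^3 - 1.1*q^2 + 1.2*q - 0.61) - 4.37*(1.29*q^2 - 2.2*q + 1.2)*(2.58*q^2 - 4.4*q + 2.4))/(0.43*q^3 - 1.1*q^2 + 1.2*q - 0.61)^3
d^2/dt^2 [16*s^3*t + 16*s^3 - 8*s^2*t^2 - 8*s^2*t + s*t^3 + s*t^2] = 2*s*(-8*s + 3*t + 1)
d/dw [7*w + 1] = 7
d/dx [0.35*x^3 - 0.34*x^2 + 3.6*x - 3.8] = 1.05*x^2 - 0.68*x + 3.6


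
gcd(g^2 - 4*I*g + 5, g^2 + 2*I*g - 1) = g + I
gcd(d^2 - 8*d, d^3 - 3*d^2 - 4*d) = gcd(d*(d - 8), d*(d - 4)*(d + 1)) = d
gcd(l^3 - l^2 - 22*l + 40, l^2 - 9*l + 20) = l - 4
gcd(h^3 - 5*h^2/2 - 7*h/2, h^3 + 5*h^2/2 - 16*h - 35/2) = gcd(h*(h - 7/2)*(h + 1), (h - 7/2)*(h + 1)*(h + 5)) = h^2 - 5*h/2 - 7/2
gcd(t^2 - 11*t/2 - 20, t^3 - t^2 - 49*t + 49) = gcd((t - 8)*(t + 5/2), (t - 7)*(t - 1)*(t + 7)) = 1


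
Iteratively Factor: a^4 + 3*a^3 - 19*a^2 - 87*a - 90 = (a - 5)*(a^3 + 8*a^2 + 21*a + 18) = (a - 5)*(a + 3)*(a^2 + 5*a + 6) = (a - 5)*(a + 2)*(a + 3)*(a + 3)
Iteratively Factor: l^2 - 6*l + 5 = (l - 1)*(l - 5)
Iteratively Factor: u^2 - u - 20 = (u + 4)*(u - 5)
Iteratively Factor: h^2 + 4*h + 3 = (h + 3)*(h + 1)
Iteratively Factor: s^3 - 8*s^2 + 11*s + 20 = (s - 5)*(s^2 - 3*s - 4) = (s - 5)*(s + 1)*(s - 4)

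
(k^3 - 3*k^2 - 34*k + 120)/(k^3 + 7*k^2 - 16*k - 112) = (k^2 + k - 30)/(k^2 + 11*k + 28)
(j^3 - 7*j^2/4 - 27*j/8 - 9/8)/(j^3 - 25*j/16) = 2*(8*j^3 - 14*j^2 - 27*j - 9)/(j*(16*j^2 - 25))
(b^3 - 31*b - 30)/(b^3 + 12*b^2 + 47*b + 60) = (b^2 - 5*b - 6)/(b^2 + 7*b + 12)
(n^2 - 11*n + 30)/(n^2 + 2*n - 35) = (n - 6)/(n + 7)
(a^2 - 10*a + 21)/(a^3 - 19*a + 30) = (a - 7)/(a^2 + 3*a - 10)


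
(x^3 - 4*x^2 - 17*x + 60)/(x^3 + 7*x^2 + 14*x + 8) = (x^2 - 8*x + 15)/(x^2 + 3*x + 2)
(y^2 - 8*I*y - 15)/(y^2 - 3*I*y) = (y - 5*I)/y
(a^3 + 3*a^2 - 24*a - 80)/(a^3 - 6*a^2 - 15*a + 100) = (a + 4)/(a - 5)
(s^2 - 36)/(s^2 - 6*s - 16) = (36 - s^2)/(-s^2 + 6*s + 16)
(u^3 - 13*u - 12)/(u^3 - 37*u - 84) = (-u^3 + 13*u + 12)/(-u^3 + 37*u + 84)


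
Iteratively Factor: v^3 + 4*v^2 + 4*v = (v)*(v^2 + 4*v + 4) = v*(v + 2)*(v + 2)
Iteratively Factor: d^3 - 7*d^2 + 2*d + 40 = (d + 2)*(d^2 - 9*d + 20) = (d - 5)*(d + 2)*(d - 4)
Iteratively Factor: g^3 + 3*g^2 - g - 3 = (g + 1)*(g^2 + 2*g - 3) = (g - 1)*(g + 1)*(g + 3)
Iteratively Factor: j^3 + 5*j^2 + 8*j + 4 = (j + 2)*(j^2 + 3*j + 2) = (j + 1)*(j + 2)*(j + 2)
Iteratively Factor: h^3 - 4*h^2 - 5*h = (h)*(h^2 - 4*h - 5) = h*(h + 1)*(h - 5)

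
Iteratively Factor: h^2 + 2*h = (h)*(h + 2)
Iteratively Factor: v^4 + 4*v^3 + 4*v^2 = (v + 2)*(v^3 + 2*v^2) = v*(v + 2)*(v^2 + 2*v) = v^2*(v + 2)*(v + 2)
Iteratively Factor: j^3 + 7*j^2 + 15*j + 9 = (j + 3)*(j^2 + 4*j + 3) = (j + 1)*(j + 3)*(j + 3)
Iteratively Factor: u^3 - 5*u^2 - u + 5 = (u - 1)*(u^2 - 4*u - 5) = (u - 5)*(u - 1)*(u + 1)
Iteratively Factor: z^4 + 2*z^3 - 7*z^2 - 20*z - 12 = (z + 2)*(z^3 - 7*z - 6) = (z + 2)^2*(z^2 - 2*z - 3) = (z + 1)*(z + 2)^2*(z - 3)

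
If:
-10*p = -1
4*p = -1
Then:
No Solution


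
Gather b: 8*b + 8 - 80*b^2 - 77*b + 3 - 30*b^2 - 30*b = -110*b^2 - 99*b + 11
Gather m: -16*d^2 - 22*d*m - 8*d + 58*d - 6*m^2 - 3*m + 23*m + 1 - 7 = -16*d^2 + 50*d - 6*m^2 + m*(20 - 22*d) - 6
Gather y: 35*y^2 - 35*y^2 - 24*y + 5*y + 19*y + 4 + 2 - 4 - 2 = 0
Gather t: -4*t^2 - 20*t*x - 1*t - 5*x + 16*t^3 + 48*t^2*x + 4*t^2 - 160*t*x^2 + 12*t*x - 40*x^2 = 16*t^3 + 48*t^2*x + t*(-160*x^2 - 8*x - 1) - 40*x^2 - 5*x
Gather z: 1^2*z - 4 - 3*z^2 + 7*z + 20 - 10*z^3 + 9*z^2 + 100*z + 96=-10*z^3 + 6*z^2 + 108*z + 112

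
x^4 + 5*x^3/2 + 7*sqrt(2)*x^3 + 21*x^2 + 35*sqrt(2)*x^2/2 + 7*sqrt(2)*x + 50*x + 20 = (x + 1/2)*(x + 2)*(x + 2*sqrt(2))*(x + 5*sqrt(2))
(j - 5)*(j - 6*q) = j^2 - 6*j*q - 5*j + 30*q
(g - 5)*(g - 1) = g^2 - 6*g + 5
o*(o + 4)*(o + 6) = o^3 + 10*o^2 + 24*o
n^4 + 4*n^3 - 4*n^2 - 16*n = n*(n - 2)*(n + 2)*(n + 4)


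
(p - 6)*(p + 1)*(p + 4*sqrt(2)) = p^3 - 5*p^2 + 4*sqrt(2)*p^2 - 20*sqrt(2)*p - 6*p - 24*sqrt(2)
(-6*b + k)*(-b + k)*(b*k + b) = 6*b^3*k + 6*b^3 - 7*b^2*k^2 - 7*b^2*k + b*k^3 + b*k^2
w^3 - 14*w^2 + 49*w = w*(w - 7)^2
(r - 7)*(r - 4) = r^2 - 11*r + 28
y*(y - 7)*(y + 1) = y^3 - 6*y^2 - 7*y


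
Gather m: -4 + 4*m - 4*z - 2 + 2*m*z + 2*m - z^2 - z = m*(2*z + 6) - z^2 - 5*z - 6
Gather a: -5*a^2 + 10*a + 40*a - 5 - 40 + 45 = -5*a^2 + 50*a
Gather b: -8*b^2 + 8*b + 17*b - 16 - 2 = -8*b^2 + 25*b - 18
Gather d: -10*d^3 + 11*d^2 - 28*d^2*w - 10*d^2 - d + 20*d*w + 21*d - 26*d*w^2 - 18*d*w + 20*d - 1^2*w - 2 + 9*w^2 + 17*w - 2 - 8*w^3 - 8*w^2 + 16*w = -10*d^3 + d^2*(1 - 28*w) + d*(-26*w^2 + 2*w + 40) - 8*w^3 + w^2 + 32*w - 4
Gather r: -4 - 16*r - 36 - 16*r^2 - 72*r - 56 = -16*r^2 - 88*r - 96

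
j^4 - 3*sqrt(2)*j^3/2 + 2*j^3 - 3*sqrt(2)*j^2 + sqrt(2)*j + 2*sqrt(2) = (j + 2)*(j - sqrt(2))^2*(j + sqrt(2)/2)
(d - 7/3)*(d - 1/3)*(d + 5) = d^3 + 7*d^2/3 - 113*d/9 + 35/9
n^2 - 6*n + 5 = (n - 5)*(n - 1)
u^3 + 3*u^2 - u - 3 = (u - 1)*(u + 1)*(u + 3)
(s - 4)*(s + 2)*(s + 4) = s^3 + 2*s^2 - 16*s - 32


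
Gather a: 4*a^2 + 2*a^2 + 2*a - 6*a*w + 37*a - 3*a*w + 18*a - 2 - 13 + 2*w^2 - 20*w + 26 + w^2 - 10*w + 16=6*a^2 + a*(57 - 9*w) + 3*w^2 - 30*w + 27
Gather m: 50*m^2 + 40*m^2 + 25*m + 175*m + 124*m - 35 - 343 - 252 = 90*m^2 + 324*m - 630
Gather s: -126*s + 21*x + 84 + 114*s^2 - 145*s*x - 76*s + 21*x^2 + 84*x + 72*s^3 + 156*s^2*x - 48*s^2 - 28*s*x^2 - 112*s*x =72*s^3 + s^2*(156*x + 66) + s*(-28*x^2 - 257*x - 202) + 21*x^2 + 105*x + 84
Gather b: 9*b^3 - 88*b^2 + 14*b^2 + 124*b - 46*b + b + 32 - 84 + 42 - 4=9*b^3 - 74*b^2 + 79*b - 14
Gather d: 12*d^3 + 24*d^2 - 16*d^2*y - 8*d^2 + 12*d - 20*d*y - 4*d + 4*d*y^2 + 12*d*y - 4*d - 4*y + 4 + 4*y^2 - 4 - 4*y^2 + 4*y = 12*d^3 + d^2*(16 - 16*y) + d*(4*y^2 - 8*y + 4)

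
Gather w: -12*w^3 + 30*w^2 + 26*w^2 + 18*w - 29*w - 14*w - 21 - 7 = -12*w^3 + 56*w^2 - 25*w - 28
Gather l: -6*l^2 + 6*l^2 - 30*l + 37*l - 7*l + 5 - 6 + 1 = 0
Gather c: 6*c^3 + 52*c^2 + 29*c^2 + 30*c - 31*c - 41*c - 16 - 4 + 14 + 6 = 6*c^3 + 81*c^2 - 42*c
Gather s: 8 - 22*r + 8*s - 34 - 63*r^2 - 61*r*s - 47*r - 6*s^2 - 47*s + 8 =-63*r^2 - 69*r - 6*s^2 + s*(-61*r - 39) - 18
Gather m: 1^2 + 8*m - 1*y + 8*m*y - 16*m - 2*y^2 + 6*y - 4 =m*(8*y - 8) - 2*y^2 + 5*y - 3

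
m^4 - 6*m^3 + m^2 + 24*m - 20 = (m - 5)*(m - 2)*(m - 1)*(m + 2)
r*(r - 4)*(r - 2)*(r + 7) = r^4 + r^3 - 34*r^2 + 56*r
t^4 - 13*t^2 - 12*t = t*(t - 4)*(t + 1)*(t + 3)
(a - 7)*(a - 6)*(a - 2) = a^3 - 15*a^2 + 68*a - 84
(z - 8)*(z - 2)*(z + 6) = z^3 - 4*z^2 - 44*z + 96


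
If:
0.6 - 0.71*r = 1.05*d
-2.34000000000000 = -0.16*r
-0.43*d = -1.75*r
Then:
No Solution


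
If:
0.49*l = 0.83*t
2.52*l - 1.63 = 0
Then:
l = 0.65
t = 0.38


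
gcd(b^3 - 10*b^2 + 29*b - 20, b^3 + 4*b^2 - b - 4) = b - 1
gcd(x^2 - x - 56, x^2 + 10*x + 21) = x + 7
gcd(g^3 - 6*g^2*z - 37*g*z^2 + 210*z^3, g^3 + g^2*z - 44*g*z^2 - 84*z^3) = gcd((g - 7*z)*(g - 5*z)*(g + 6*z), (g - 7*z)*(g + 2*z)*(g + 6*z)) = -g^2 + g*z + 42*z^2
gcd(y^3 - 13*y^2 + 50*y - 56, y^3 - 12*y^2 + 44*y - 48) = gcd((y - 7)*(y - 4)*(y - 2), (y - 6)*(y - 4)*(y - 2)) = y^2 - 6*y + 8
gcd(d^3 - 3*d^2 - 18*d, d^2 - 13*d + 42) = d - 6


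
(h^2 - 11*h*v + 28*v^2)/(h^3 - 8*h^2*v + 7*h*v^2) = (-h + 4*v)/(h*(-h + v))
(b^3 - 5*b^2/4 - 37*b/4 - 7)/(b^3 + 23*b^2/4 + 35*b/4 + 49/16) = 4*(b^2 - 3*b - 4)/(4*b^2 + 16*b + 7)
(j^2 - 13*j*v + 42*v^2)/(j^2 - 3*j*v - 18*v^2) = (j - 7*v)/(j + 3*v)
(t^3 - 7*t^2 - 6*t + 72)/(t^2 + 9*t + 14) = (t^3 - 7*t^2 - 6*t + 72)/(t^2 + 9*t + 14)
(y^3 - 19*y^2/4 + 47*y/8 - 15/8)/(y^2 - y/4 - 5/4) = (2*y^2 - 7*y + 3)/(2*(y + 1))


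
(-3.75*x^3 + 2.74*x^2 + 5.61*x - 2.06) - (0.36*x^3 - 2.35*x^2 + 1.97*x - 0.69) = -4.11*x^3 + 5.09*x^2 + 3.64*x - 1.37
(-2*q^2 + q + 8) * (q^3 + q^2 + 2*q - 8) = -2*q^5 - q^4 + 5*q^3 + 26*q^2 + 8*q - 64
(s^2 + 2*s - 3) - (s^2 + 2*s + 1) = -4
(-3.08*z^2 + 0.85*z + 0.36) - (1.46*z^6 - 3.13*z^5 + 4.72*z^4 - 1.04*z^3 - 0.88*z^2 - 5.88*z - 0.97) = -1.46*z^6 + 3.13*z^5 - 4.72*z^4 + 1.04*z^3 - 2.2*z^2 + 6.73*z + 1.33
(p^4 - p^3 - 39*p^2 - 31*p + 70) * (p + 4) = p^5 + 3*p^4 - 43*p^3 - 187*p^2 - 54*p + 280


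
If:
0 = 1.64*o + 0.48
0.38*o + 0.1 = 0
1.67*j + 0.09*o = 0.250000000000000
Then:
No Solution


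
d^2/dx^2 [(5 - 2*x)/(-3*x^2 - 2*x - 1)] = 2*((11 - 18*x)*(3*x^2 + 2*x + 1) + 4*(2*x - 5)*(3*x + 1)^2)/(3*x^2 + 2*x + 1)^3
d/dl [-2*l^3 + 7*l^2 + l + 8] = -6*l^2 + 14*l + 1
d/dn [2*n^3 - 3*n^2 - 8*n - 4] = 6*n^2 - 6*n - 8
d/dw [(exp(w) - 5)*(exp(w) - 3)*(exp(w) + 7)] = (3*exp(2*w) - 2*exp(w) - 41)*exp(w)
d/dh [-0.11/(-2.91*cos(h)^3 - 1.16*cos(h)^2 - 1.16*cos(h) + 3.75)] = (0.9603*cos(h)^2 + 0.2552*cos(h) + 0.1276)*sin(h)/(2.91*cos(h)^3 + 1.16*cos(h)^2 + 1.16*cos(h) - 3.75)^2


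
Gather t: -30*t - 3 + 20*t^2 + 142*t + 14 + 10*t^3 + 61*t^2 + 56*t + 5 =10*t^3 + 81*t^2 + 168*t + 16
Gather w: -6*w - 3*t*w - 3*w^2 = -3*w^2 + w*(-3*t - 6)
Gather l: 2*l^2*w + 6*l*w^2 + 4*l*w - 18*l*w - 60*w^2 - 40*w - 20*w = 2*l^2*w + l*(6*w^2 - 14*w) - 60*w^2 - 60*w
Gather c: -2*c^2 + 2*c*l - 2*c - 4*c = -2*c^2 + c*(2*l - 6)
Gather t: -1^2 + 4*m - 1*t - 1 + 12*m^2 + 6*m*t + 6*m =12*m^2 + 10*m + t*(6*m - 1) - 2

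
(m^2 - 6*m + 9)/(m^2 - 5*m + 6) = (m - 3)/(m - 2)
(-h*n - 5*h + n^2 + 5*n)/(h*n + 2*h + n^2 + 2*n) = (-h*n - 5*h + n^2 + 5*n)/(h*n + 2*h + n^2 + 2*n)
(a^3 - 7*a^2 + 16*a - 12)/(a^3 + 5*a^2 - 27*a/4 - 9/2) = 4*(a^3 - 7*a^2 + 16*a - 12)/(4*a^3 + 20*a^2 - 27*a - 18)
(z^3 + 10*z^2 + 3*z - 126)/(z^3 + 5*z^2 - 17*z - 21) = (z + 6)/(z + 1)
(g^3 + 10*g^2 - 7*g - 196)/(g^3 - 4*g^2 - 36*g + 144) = (g^2 + 14*g + 49)/(g^2 - 36)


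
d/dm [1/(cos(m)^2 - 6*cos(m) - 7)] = 2*(cos(m) - 3)*sin(m)/(sin(m)^2 + 6*cos(m) + 6)^2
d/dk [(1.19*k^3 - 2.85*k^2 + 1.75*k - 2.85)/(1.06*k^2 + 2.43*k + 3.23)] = (1.2614*k^4 + 5.7834*k^3 + 2.7506*k^2 - 12.369*k + 12.578)/(1.1236*k^4 + 5.1516*k^3 + 12.7525*k^2 + 15.6978*k + 10.4329)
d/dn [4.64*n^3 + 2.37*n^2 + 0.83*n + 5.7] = 13.92*n^2 + 4.74*n + 0.83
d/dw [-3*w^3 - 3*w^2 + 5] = 3*w*(-3*w - 2)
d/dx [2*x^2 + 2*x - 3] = 4*x + 2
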